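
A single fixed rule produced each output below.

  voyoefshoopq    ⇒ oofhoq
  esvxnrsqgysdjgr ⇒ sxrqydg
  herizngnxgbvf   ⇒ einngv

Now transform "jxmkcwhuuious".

xkwuiu

Looking at the pairs, the operation is to keep every other character starting from the second (positions 2nd, 4th, 6th, ...).
On "jxmkcwhuuious" that produces "xkwuiu".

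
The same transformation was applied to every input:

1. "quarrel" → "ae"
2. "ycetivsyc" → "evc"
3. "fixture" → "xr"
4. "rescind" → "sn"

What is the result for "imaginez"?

an

The rule is to keep one character in every 3, starting at position 3 (positions 3rd, 6th, 9th, ...).
"imaginez" → "an".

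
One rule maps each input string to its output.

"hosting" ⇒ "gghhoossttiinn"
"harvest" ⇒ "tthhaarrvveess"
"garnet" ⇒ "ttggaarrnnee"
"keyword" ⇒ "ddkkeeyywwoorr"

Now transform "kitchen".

Rule — move the last character to the front, then double every character.
Doing the same to "kitchen": "nnkkiittcchhee".

nnkkiittcchhee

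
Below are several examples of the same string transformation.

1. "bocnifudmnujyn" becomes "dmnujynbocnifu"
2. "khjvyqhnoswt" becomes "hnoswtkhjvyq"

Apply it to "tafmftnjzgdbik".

The pattern: swap the front and back halves of the string.
For "tafmftnjzgdbik" the result is "jzgdbiktafmftn".

jzgdbiktafmftn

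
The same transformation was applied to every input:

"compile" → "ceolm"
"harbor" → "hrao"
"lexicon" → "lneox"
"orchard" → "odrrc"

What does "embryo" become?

The transformation: take characters alternately from the front and the back (1st, last, 2nd, 2nd-last, ...), then delete the last 2 characters.
For "embryo", step one produces "eomybr"; step two turns that into "eomy".

eomy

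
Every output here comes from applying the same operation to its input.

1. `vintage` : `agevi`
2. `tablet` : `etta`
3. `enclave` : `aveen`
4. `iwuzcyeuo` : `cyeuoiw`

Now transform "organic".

nicor

The rule is to move the first 2 characters to the end (rotate left by 2), then delete the first 2 characters.
Working it through for "organic": intermediate "ganicor", final "nicor".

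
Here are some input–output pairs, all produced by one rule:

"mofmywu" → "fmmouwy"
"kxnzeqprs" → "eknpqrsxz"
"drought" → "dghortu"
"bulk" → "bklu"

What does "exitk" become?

Rule — sort the characters into alphabetical order.
So "exitk" becomes "eiktx".

eiktx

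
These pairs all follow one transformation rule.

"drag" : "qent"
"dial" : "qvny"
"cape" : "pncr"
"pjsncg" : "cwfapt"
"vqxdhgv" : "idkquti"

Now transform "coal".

pbny

The rule is to shift every letter 13 places forward in the alphabet (wrapping around) — i.e. ROT13.
Doing the same to "coal": "pbny".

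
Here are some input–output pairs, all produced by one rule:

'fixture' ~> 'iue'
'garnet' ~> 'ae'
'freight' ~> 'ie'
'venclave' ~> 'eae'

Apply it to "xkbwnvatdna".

The pattern: swap each adjacent pair of characters (1↔2, 3↔4, ...), then keep only the vowels.
Starting from "xkbwnvatdna": after the first operation, "kxwbvntanda"; after the second, "aa".

aa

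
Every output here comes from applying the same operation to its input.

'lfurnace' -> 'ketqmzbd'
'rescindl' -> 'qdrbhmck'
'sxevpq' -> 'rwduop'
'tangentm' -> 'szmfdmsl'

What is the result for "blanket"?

Rule — shift every letter 1 place backward in the alphabet (wrapping around).
Applying that to "blanket" gives "akzmjds".

akzmjds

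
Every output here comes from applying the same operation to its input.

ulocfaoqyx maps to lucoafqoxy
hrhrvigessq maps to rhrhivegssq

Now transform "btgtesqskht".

In each case the input is transformed by: swap each adjacent pair of characters (1↔2, 3↔4, ...).
Applying that to "btgtesqskht" gives "tbtgsesqhkt".

tbtgsesqhkt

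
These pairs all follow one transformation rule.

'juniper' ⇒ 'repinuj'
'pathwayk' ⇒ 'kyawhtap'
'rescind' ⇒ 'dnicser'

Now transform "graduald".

dlaudarg

What's happening: reverse the string.
For "graduald" the result is "dlaudarg".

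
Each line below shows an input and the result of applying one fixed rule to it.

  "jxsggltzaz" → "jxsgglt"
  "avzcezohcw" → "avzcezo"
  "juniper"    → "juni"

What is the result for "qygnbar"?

qygn

The transformation: delete the last 3 characters.
"qygnbar" → "qygn".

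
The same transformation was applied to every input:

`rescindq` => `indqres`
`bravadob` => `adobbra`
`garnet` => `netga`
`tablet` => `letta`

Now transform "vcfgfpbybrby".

The rule is to swap the front and back halves of the string, then delete the last character.
For "vcfgfpbybrby", step one produces "bybrbyvcfgfp"; step two turns that into "bybrbyvcfgf".

bybrbyvcfgf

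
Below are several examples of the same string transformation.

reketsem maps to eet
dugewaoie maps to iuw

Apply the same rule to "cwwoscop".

ows

The rule is to move the last 2 characters to the front (rotate right by 2), then keep one character in every 3, starting at position 1 (positions 1st, 4th, 7th, ...).
Applying both steps to "cwwoscop": "opcwwosc", then "ows".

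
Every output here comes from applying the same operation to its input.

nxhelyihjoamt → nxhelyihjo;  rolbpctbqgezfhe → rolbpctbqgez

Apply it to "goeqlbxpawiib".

goeqlbxpaw

Each output is the input with this applied: delete the last 3 characters.
"goeqlbxpawiib" → "goeqlbxpaw".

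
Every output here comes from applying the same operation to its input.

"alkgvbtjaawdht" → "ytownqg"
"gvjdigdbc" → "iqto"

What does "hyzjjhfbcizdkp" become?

What's happening: shift every letter 13 places forward in the alphabet (wrapping around) — i.e. ROT13, then keep every other character starting from the second (positions 2nd, 4th, 6th, ...).
Starting from "hyzjjhfbcizdkp": after the first operation, "ulmwwusopvmqxc"; after the second, "lwuovqc".

lwuovqc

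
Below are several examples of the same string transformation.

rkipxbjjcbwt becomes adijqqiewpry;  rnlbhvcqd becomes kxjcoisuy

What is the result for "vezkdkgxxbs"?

zieenrkrglc

In each case the input is transformed by: reverse the string, then shift every letter 7 places forward in the alphabet (wrapping around).
For "vezkdkgxxbs", step one produces "sbxxgkdkzev"; step two turns that into "zieenrkrglc".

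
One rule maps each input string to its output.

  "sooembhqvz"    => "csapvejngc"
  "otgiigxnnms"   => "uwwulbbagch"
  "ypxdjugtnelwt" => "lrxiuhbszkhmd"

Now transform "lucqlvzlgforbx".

In each case the input is transformed by: shift every letter 12 places backward in the alphabet (wrapping around), then move the first 2 characters to the end (rotate left by 2).
Starting from "lucqlvzlgforbx": after the first operation, "ziqezjnzutcfpl"; after the second, "qezjnzutcfplzi".
(Check on "sooembhqvz": → "gccsapvejn" → "csapvejngc" ✓)

qezjnzutcfplzi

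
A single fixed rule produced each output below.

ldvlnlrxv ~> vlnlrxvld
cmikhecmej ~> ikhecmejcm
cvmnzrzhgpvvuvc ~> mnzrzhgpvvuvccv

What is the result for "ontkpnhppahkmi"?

tkpnhppahkmion

The rule is to move the first 2 characters to the end (rotate left by 2).
"ontkpnhppahkmi" → "tkpnhppahkmion".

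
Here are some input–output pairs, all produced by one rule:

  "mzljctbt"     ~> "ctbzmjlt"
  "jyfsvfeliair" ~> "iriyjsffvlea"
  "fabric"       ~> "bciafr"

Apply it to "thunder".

edrhtnu

Each output is the input with this applied: swap each adjacent pair of characters (1↔2, 3↔4, ...), then move the last 3 characters to the front (rotate right by 3).
For "thunder" the result is "edrhtnu".
(Check on "mzljctbt": → "zmjltctb" → "ctbzmjlt" ✓)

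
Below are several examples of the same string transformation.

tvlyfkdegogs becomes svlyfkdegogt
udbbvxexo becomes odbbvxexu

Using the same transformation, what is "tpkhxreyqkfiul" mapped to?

lpkhxreyqkfiut

Each output is the input with this applied: swap the first and last characters.
"tpkhxreyqkfiul" → "lpkhxreyqkfiut".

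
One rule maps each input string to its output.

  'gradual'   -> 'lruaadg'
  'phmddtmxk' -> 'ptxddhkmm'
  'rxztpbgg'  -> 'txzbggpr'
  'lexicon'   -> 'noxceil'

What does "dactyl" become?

ltyacd

Rule — sort the characters into alphabetical order, then move the last 3 characters to the front (rotate right by 3).
"dactyl" → "acdlty" → "ltyacd".
(Check on "gradual": → "aadglru" → "lruaadg" ✓)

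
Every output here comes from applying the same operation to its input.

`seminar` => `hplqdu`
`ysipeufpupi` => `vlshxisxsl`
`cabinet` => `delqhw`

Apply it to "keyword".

hbzrug

Each output is the input with this applied: shift every letter 3 places forward in the alphabet (wrapping around), then delete the first character.
For "keyword", step one produces "nhbzrug"; step two turns that into "hbzrug".
(Check on "seminar": → "vhplqdu" → "hplqdu" ✓)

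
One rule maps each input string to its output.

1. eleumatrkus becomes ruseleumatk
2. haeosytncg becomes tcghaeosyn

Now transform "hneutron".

Each output is the input with this applied: move the last 3 characters to the front (rotate right by 3), then swap the first and last characters.
On "hneutron": the first step gives "ronhneut", and the second then gives "tonhneur".

tonhneur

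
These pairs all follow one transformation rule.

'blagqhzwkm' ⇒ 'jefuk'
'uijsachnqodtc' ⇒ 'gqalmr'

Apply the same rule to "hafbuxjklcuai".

yzviay

Looking at the pairs, the operation is to shift every letter 2 places backward in the alphabet (wrapping around), then keep every other character starting from the second (positions 2nd, 4th, 6th, ...).
Starting from "hafbuxjklcuai": after the first operation, "fydzsvhijasyg"; after the second, "yzviay".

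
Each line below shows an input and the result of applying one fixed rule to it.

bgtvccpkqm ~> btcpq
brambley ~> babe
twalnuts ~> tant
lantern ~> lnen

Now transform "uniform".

uiom

The pattern: keep every other character starting from the first (positions 1st, 3rd, 5th, ...).
Doing the same to "uniform": "uiom".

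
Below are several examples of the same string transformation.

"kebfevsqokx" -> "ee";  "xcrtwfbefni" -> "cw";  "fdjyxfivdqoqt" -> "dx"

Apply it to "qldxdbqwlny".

In each case the input is transformed by: keep one character in every 3, starting at position 2 (positions 2nd, 5th, 8th, ...), then delete the last 2 characters.
"qldxdbqwlny" → "ld".

ld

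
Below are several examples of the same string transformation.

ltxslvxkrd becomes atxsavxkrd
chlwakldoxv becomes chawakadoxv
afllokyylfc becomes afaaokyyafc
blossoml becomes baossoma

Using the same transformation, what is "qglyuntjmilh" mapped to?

qgayuntjmiah

What's happening: replace every "l" with "a".
For "qglyuntjmilh" the result is "qgayuntjmiah".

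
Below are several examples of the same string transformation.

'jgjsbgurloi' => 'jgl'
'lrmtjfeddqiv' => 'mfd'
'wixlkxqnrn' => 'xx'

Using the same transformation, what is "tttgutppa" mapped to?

Each output is the input with this applied: delete the last 2 characters, then keep one character in every 3, starting at position 3 (positions 3rd, 6th, 9th, ...).
"tttgutppa" → "tttgutp" → "tt".

tt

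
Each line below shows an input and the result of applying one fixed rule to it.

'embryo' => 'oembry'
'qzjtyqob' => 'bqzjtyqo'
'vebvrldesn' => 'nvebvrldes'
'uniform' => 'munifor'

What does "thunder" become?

rthunde

In each case the input is transformed by: move the last character to the front.
For "thunder" the result is "rthunde".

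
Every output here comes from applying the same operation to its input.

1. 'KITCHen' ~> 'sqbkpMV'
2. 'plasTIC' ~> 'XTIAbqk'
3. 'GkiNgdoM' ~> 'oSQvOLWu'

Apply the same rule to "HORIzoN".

Rule — shift every letter 8 places forward in the alphabet (wrapping around), then flip the case of every letter.
On "HORIzoN" that produces "pwzqHWv".
(Check on "plasTIC": → "xtiaBQK" → "XTIAbqk" ✓)

pwzqHWv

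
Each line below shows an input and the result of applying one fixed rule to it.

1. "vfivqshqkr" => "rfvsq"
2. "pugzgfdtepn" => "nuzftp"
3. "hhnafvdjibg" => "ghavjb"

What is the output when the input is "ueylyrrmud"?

delrm

In each case the input is transformed by: move the last character to the front, then keep every other character starting from the first (positions 1st, 3rd, 5th, ...).
On "ueylyrrmud": the first step gives "dueylyrrmu", and the second then gives "delrm".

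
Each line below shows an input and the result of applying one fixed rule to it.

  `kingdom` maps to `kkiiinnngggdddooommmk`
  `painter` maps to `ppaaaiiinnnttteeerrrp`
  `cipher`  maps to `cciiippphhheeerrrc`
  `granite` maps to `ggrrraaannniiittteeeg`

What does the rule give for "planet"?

The pattern: repeat every character 3 times, then move the first character to the end.
Starting from "planet": after the first operation, "ppplllaaannneeettt"; after the second, "pplllaaannneeetttp".

pplllaaannneeetttp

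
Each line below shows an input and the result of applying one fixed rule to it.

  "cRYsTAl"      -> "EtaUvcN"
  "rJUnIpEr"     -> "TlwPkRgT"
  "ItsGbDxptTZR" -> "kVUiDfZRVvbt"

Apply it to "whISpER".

The transformation: flip the case of every letter, then shift every letter 2 places forward in the alphabet (wrapping around).
On "whISpER": the first step gives "WHisPer", and the second then gives "YJkuRgt".

YJkuRgt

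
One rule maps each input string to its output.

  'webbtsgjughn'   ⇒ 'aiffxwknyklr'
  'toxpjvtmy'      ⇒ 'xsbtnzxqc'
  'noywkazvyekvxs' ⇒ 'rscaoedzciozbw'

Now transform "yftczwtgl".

Looking at the pairs, the operation is to shift every letter 4 places forward in the alphabet (wrapping around).
Doing the same to "yftczwtgl": "cjxgdaxkp".

cjxgdaxkp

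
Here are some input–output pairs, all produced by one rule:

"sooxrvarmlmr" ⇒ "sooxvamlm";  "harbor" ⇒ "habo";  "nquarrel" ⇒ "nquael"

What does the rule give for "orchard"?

Rule — remove every "r".
So "orchard" becomes "ochad".

ochad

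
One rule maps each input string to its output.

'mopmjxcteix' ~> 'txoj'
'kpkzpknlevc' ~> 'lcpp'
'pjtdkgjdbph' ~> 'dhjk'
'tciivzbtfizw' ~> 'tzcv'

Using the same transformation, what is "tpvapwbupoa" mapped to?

uapp

The rule is to keep one character in every 3, starting at position 2 (positions 2nd, 5th, 8th, ...), then swap the front and back halves of the string.
So "tpvapwbupoa" becomes "uapp".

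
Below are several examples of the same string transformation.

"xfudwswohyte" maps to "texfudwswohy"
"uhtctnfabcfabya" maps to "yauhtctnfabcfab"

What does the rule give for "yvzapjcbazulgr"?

gryvzapjcbazul

The rule is to move the last 2 characters to the front (rotate right by 2).
For "yvzapjcbazulgr" the result is "gryvzapjcbazul".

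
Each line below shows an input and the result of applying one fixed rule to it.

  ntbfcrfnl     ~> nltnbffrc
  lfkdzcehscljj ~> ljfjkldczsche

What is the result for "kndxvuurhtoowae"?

Looking at the pairs, the operation is to take characters alternately from the front and the back (1st, last, 2nd, 2nd-last, ...).
"kndxvuurhtoowae" → "kenadwxovoutuhr".

kenadwxovoutuhr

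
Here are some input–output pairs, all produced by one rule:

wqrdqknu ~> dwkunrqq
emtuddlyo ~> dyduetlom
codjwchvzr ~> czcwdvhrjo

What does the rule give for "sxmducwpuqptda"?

axcwdudumtpspq

What's happening: sort the characters into alphabetical order, then take characters alternately from the front and the back (1st, last, 2nd, 2nd-last, ...).
For "sxmducwpuqptda", step one produces "acddmppqstuuwx"; step two turns that into "axcwdudumtpspq".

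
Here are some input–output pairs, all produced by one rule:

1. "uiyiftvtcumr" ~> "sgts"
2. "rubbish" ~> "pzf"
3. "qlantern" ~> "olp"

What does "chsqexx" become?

The rule is to shift every letter 2 places backward in the alphabet (wrapping around), then keep one character in every 3, starting at position 1 (positions 1st, 4th, 7th, ...).
For "chsqexx", step one produces "afqocvv"; step two turns that into "aov".
(Check on "uiyiftvtcumr": → "sgwgdrtraskp" → "sgts" ✓)

aov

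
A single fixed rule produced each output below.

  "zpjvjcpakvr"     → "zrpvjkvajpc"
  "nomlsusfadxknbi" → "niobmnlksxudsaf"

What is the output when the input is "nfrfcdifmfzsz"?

nzfsrzffcmdfi

The pattern: take characters alternately from the front and the back (1st, last, 2nd, 2nd-last, ...).
So "nfrfcdifmfzsz" becomes "nzfsrzffcmdfi".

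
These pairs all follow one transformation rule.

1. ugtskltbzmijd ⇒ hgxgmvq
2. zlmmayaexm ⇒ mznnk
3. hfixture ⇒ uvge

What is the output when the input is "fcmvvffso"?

szisb

What's happening: keep every other character starting from the first (positions 1st, 3rd, 5th, ...), then shift every letter 13 places forward in the alphabet (wrapping around) — i.e. ROT13.
Starting from "fcmvvffso": after the first operation, "fmvfo"; after the second, "szisb".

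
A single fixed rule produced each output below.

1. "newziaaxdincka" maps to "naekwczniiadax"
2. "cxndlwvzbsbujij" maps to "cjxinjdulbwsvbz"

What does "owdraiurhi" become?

The transformation: take characters alternately from the front and the back (1st, last, 2nd, 2nd-last, ...).
Doing the same to "owdraiurhi": "oiwhdrruai".

oiwhdrruai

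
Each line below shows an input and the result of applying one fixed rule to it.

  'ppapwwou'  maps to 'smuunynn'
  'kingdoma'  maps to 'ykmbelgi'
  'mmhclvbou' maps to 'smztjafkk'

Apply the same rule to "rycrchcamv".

tkyafapawp

The rule is to shift every letter 2 places backward in the alphabet (wrapping around), then reverse the string.
For "rycrchcamv", step one produces "pwapafaykt"; step two turns that into "tkyafapawp".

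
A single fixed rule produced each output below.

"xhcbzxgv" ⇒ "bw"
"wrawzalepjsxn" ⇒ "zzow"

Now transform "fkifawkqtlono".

In each case the input is transformed by: shift every letter 1 place backward in the alphabet (wrapping around), then keep one character in every 3, starting at position 3 (positions 3rd, 6th, 9th, ...).
For "fkifawkqtlono" the result is "hvsm".
(Check on "xhcbzxgv": → "wgbaywfu" → "bw" ✓)

hvsm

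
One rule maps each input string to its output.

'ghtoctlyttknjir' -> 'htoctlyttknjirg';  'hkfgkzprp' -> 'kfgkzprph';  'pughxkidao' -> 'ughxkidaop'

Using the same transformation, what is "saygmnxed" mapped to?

The transformation: move the first character to the end.
"saygmnxed" → "aygmnxeds".

aygmnxeds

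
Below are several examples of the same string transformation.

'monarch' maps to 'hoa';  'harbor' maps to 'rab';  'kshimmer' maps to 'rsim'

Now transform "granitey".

Looking at the pairs, the operation is to move the last 2 characters to the front (rotate right by 2), then keep every other character starting from the second (positions 2nd, 4th, 6th, ...).
Applying both steps to "granitey": "eygranit", then "yrnt".

yrnt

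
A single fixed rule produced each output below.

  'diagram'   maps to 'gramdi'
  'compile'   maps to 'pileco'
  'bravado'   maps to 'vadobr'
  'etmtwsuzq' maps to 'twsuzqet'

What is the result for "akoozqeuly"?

ozqeulyak

Rule — move the first 2 characters to the end (rotate left by 2), then delete the first character.
For "akoozqeuly", step one produces "oozqeulyak"; step two turns that into "ozqeulyak".
(Check on "diagram": → "agramdi" → "gramdi" ✓)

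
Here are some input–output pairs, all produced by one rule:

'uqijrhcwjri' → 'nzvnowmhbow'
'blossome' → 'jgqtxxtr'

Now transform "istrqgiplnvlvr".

In each case the input is transformed by: move the last character to the front, then shift every letter 5 places forward in the alphabet (wrapping around).
Starting from "istrqgiplnvlvr": after the first operation, "ristrqgiplnvlv"; after the second, "wnxywvlnuqsaqa".

wnxywvlnuqsaqa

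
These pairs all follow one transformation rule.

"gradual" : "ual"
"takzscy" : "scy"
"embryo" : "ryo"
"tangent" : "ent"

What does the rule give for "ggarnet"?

net

The rule is to keep only the last 3 characters.
"ggarnet" → "net".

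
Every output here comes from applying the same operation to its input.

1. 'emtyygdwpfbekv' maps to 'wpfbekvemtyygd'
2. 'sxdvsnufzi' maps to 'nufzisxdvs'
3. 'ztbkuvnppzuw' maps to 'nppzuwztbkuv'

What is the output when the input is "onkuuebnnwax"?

The rule is to swap the front and back halves of the string.
So "onkuuebnnwax" becomes "bnnwaxonkuue".

bnnwaxonkuue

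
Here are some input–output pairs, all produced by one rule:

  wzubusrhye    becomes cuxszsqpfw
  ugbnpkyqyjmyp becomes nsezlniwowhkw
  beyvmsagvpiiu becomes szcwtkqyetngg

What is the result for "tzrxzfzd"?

brxpvxdx

The pattern: move the last character to the front, then shift every letter 2 places backward in the alphabet (wrapping around).
Working it through for "tzrxzfzd": intermediate "dtzrxzfz", final "brxpvxdx".
(Check on "beyvmsagvpiiu": → "ubeyvmsagvpii" → "szcwtkqyetngg" ✓)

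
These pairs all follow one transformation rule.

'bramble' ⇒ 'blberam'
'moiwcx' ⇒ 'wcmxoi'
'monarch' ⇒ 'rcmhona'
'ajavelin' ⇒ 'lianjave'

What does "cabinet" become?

The pattern: swap the first and last characters, then move the last 3 characters to the front (rotate right by 3).
Applying both steps to "cabinet": "tabinec", then "nectabi".

nectabi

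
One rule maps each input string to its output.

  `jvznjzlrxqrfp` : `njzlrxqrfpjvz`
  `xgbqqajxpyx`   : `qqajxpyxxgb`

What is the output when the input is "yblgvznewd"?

In each case the input is transformed by: move the first 3 characters to the end (rotate left by 3).
So "yblgvznewd" becomes "gvznewdybl".

gvznewdybl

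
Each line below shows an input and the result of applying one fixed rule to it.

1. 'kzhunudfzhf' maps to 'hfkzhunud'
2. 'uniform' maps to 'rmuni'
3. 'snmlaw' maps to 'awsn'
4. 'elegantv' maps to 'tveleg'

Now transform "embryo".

The pattern: move the last 2 characters to the front (rotate right by 2), then delete the last 2 characters.
For "embryo", step one produces "yoembr"; step two turns that into "yoem".

yoem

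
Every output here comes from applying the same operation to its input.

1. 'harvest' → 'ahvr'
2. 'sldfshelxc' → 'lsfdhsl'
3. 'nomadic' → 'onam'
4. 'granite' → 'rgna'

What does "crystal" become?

What's happening: swap each adjacent pair of characters (1↔2, 3↔4, ...), then delete the last 3 characters.
On "crystal" that produces "rcsy".

rcsy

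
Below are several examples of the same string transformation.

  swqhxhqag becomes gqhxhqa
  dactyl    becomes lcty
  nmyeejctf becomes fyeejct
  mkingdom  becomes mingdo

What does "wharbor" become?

The rule is to delete the first 2 characters, then move the last character to the front.
Working it through for "wharbor": intermediate "arbor", final "rarbo".
(Check on "dactyl": → "ctyl" → "lcty" ✓)

rarbo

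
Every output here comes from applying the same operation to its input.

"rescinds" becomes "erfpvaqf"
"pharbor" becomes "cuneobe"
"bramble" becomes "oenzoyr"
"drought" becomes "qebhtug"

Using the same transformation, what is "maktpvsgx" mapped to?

What's happening: shift every letter 13 places forward in the alphabet (wrapping around) — i.e. ROT13.
So "maktpvsgx" becomes "znxgciftk".

znxgciftk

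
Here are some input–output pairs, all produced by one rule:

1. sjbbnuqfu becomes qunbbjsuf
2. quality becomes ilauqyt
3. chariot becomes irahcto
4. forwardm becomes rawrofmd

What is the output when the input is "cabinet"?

nibacte

Each output is the input with this applied: move the last 2 characters to the front (rotate right by 2), then reverse the string.
Starting from "cabinet": after the first operation, "etcabin"; after the second, "nibacte".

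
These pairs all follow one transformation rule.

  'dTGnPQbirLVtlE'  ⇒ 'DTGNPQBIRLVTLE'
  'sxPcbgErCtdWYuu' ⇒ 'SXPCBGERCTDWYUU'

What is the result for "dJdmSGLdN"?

DJDMSGLDN

Looking at the pairs, the operation is to convert every letter to uppercase.
On "dJdmSGLdN" that produces "DJDMSGLDN".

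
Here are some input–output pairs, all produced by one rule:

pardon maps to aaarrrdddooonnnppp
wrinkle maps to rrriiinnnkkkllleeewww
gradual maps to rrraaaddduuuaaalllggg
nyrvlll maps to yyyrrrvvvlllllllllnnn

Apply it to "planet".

lllaaannneeetttppp

What's happening: repeat every character 3 times, then move the first 3 characters to the end (rotate left by 3).
Applying both steps to "planet": "ppplllaaannneeettt", then "lllaaannneeetttppp".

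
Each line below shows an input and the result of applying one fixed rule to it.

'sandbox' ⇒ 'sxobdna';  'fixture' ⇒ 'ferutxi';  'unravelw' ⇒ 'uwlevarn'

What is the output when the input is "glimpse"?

Rule — move the first character to the end, then reverse the string.
"glimpse" → "gespmil".

gespmil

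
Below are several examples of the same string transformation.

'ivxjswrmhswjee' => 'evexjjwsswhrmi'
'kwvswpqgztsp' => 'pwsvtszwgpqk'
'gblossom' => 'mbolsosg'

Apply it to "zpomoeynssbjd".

The transformation: take characters alternately from the front and the back (1st, last, 2nd, 2nd-last, ...), then move the first character to the end.
Starting from "zpomoeynssbjd": after the first operation, "zdpjobmsoseny"; after the second, "dpjobmsosenyz".

dpjobmsosenyz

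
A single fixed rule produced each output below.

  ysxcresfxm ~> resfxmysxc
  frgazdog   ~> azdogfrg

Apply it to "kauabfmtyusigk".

mtyusigkkauabf

In each case the input is transformed by: move the last character to the front, then swap the front and back halves of the string.
Working it through for "kauabfmtyusigk": intermediate "kkauabfmtyusig", final "mtyusigkkauabf".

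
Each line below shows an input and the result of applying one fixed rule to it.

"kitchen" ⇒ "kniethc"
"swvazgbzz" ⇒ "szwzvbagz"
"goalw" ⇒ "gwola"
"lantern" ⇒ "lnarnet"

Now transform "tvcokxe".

tevxcko

Each output is the input with this applied: take characters alternately from the front and the back (1st, last, 2nd, 2nd-last, ...).
On "tvcokxe" that produces "tevxcko".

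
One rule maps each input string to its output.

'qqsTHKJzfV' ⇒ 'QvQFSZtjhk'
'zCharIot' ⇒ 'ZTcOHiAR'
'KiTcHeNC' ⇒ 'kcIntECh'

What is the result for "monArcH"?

MhOCNRa

The pattern: flip the case of every letter, then take characters alternately from the front and the back (1st, last, 2nd, 2nd-last, ...).
"monArcH" → "MONaRCh" → "MhOCNRa".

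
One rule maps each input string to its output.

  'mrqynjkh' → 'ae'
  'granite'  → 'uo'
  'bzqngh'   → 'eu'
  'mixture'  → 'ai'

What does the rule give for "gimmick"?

Each output is the input with this applied: shift every letter 12 places backward in the alphabet (wrapping around), then keep only the vowels.
Starting from "gimmick": after the first operation, "uwaawqy"; after the second, "uaa".

uaa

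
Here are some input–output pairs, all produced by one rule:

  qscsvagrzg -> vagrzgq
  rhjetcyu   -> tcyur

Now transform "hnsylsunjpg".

lsunjpgh

The rule is to move the first character to the end, then delete the first 3 characters.
For "hnsylsunjpg" the result is "lsunjpgh".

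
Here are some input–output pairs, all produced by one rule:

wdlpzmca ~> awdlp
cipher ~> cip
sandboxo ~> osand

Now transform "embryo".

Each output is the input with this applied: swap the front and back halves of the string, then delete the first 3 characters.
Working it through for "embryo": intermediate "ryoemb", final "emb".

emb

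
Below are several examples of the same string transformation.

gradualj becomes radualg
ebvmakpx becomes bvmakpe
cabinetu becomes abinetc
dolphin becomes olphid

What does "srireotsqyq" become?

In each case the input is transformed by: swap the first and last characters, then delete the first character.
For "srireotsqyq", step one produces "qrireotsqys"; step two turns that into "rireotsqys".

rireotsqys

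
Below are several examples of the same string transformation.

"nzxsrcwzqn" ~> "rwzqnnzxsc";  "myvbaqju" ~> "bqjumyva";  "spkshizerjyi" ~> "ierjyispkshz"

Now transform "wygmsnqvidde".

nviddewygmsq

Rule — swap the front and back halves of the string, then swap the first and last characters.
Applying both steps to "wygmsnqvidde": "qviddewygmsn", then "nviddewygmsq".
(Check on "nzxsrcwzqn": → "cwzqnnzxsr" → "rwzqnnzxsc" ✓)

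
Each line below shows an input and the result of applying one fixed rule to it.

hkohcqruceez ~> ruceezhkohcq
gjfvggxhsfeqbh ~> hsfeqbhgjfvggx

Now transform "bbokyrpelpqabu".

elpqabubbokyrp

Rule — swap the front and back halves of the string.
For "bbokyrpelpqabu" the result is "elpqabubbokyrp".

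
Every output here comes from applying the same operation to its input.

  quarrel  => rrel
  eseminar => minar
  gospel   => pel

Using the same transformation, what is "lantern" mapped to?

tern

Rule — delete the first 3 characters.
So "lantern" becomes "tern".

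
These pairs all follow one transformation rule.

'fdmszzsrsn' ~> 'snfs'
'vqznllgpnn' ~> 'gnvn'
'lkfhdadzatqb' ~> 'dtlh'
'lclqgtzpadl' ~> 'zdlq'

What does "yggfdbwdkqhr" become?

wqyf

In each case the input is transformed by: keep one character in every 3, starting at position 1 (positions 1st, 4th, 7th, ...), then swap the front and back halves of the string.
"yggfdbwdkqhr" → "yfwq" → "wqyf".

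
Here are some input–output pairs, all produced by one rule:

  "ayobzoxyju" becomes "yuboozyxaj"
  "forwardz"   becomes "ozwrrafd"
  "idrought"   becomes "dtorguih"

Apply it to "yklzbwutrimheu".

kuzlwbtuirhmye

Each output is the input with this applied: swap the first and last characters, then swap each adjacent pair of characters (1↔2, 3↔4, ...).
On "yklzbwutrimheu": the first step gives "uklzbwutrimhey", and the second then gives "kuzlwbtuirhmye".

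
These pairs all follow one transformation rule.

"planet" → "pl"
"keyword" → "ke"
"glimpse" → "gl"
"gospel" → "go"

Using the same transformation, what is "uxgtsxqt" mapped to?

ux

The pattern: keep only the first 2 characters.
Doing the same to "uxgtsxqt": "ux".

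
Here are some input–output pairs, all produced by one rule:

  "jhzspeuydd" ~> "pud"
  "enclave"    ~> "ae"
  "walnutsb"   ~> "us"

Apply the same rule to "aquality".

In each case the input is transformed by: keep every other character starting from the first (positions 1st, 3rd, 5th, ...), then delete the first 2 characters.
On "aquality": the first step gives "ault", and the second then gives "lt".
(Check on "jhzspeuydd": → "jzpud" → "pud" ✓)

lt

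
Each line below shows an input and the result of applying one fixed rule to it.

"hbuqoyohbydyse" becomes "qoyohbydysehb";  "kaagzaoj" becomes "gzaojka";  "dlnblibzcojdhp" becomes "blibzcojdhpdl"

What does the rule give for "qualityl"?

litylqu

The rule is to move the first 2 characters to the end (rotate left by 2), then delete the first character.
"qualityl" → "alitylqu" → "litylqu".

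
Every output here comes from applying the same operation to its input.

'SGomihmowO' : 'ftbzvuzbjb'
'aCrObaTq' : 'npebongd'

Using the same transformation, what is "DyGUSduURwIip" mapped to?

Each output is the input with this applied: shift every letter 13 places forward in the alphabet (wrapping around) — i.e. ROT13, then convert every letter to lowercase.
Starting from "DyGUSduURwIip": after the first operation, "QlTHFqhHEjVvc"; after the second, "qlthfqhhejvvc".
(Check on "aCrObaTq": → "nPeBonGd" → "npebongd" ✓)

qlthfqhhejvvc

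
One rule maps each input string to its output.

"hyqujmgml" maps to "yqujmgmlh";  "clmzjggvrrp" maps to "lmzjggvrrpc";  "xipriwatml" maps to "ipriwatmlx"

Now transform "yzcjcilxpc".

zcjcilxpcy

Looking at the pairs, the operation is to move the first character to the end.
For "yzcjcilxpc" the result is "zcjcilxpcy".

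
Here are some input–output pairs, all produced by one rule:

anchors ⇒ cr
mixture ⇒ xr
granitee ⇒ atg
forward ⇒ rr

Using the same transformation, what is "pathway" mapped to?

ta

Rule — move the first character to the end, then keep one character in every 3, starting at position 2 (positions 2nd, 5th, 8th, ...).
Working it through for "pathway": intermediate "athwayp", final "ta".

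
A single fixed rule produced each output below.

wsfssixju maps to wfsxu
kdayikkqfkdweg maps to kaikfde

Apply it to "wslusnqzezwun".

The transformation: keep every other character starting from the first (positions 1st, 3rd, 5th, ...).
"wslusnqzezwun" → "wlsqewn".

wlsqewn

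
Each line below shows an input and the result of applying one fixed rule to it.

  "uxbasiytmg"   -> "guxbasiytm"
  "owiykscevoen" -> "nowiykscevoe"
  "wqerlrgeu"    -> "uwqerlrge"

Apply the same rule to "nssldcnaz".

Looking at the pairs, the operation is to move the last character to the front.
So "nssldcnaz" becomes "znssldcna".

znssldcna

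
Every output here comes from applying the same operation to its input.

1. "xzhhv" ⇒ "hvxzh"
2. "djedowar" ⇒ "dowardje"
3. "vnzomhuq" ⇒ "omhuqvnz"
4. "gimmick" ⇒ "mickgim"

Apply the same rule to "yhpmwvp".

mwvpyhp

The rule is to move the first 3 characters to the end (rotate left by 3).
Doing the same to "yhpmwvp": "mwvpyhp".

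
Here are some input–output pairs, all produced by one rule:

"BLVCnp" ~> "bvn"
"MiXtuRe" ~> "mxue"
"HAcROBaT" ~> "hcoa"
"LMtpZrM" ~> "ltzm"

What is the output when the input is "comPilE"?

cmie

In each case the input is transformed by: keep every other character starting from the first (positions 1st, 3rd, 5th, ...), then convert every letter to lowercase.
So "comPilE" becomes "cmie".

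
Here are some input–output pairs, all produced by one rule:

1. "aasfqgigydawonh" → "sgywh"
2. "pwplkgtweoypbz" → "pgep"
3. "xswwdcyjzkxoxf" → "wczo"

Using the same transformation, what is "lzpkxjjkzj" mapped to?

Each output is the input with this applied: keep one character in every 3, starting at position 3 (positions 3rd, 6th, 9th, ...).
Applying that to "lzpkxjjkzj" gives "pjz".

pjz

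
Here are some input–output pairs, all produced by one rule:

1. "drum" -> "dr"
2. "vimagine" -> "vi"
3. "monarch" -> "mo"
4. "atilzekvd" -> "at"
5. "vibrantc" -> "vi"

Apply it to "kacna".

The pattern: keep only the first 2 characters.
On "kacna" that produces "ka".

ka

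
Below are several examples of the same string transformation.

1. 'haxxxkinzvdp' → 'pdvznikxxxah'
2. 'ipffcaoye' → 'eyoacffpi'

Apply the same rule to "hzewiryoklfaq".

The pattern: reverse the string.
So "hzewiryoklfaq" becomes "qaflkoyriwezh".

qaflkoyriwezh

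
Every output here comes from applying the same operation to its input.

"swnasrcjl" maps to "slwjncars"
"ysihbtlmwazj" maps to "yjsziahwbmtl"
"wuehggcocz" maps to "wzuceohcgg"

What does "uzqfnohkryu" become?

Rule — take characters alternately from the front and the back (1st, last, 2nd, 2nd-last, ...).
On "uzqfnohkryu" that produces "uuzyqrfknho".

uuzyqrfknho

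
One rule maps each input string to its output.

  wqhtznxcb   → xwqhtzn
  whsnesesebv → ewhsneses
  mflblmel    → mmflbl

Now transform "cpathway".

wcpath

The pattern: delete the last 2 characters, then move the last character to the front.
Starting from "cpathway": after the first operation, "cpathw"; after the second, "wcpath".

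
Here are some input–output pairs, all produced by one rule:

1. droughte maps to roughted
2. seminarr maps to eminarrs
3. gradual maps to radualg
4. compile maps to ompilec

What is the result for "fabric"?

Each output is the input with this applied: move the first character to the end.
Doing the same to "fabric": "abricf".

abricf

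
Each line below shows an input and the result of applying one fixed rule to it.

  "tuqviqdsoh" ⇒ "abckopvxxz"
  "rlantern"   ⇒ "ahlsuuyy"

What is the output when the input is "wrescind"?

djklpuyz

The pattern: shift every letter 7 places forward in the alphabet (wrapping around), then sort the characters into alphabetical order.
Applying that to "wrescind" gives "djklpuyz".
(Check on "tuqviqdsoh": → "abxcpxkzvo" → "abckopvxxz" ✓)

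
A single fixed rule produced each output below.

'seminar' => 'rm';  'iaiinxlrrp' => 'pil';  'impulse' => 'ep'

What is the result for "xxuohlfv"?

vuh

The pattern: take characters alternately from the front and the back (1st, last, 2nd, 2nd-last, ...), then keep one character in every 3, starting at position 2 (positions 2nd, 5th, 8th, ...).
Doing the same to "xxuohlfv": "vuh".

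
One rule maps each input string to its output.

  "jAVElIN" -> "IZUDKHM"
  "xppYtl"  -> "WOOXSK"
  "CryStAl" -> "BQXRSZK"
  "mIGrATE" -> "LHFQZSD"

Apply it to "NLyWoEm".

The rule is to shift every letter 1 place backward in the alphabet (wrapping around), then convert every letter to uppercase.
So "NLyWoEm" becomes "MKXVNDL".
(Check on "CryStAl": → "BqxRsZk" → "BQXRSZK" ✓)

MKXVNDL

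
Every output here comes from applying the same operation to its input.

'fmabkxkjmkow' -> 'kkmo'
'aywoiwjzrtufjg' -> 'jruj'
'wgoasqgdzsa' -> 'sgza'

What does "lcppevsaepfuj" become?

sefj

The rule is to keep every other character starting from the first (positions 1st, 3rd, 5th, ...), then keep only the last 4 characters.
For "lcppevsaepfuj", step one produces "lpesefj"; step two turns that into "sefj".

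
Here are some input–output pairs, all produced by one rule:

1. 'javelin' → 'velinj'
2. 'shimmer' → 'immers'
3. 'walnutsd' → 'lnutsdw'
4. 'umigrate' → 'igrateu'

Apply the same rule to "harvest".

rvesth

In each case the input is transformed by: move the first character to the end, then delete the first character.
For "harvest" the result is "rvesth".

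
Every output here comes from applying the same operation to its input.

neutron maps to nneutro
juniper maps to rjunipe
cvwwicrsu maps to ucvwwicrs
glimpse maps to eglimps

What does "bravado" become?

obravad

Rule — move the last character to the front.
Applying that to "bravado" gives "obravad".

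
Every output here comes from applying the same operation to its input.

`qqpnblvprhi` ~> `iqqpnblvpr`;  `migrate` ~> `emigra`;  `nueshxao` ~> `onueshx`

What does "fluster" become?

The transformation: move the last 2 characters to the front (rotate right by 2), then delete the first character.
For "fluster" the result is "rflust".

rflust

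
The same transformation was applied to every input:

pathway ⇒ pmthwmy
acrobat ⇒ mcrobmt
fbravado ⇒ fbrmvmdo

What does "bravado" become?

brmvmdo

Rule — replace every "a" with "m".
Applying that to "bravado" gives "brmvmdo".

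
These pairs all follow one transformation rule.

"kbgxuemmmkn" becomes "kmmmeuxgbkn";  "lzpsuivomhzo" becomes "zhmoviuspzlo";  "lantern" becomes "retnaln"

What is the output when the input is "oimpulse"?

The transformation: reverse the string, then move the first character to the end.
Starting from "oimpulse": after the first operation, "eslupmio"; after the second, "slupmioe".

slupmioe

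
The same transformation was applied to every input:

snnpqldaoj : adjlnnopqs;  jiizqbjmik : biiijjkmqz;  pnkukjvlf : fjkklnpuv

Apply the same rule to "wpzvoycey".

ceopvwyyz

Rule — sort the characters into alphabetical order.
On "wpzvoycey" that produces "ceopvwyyz".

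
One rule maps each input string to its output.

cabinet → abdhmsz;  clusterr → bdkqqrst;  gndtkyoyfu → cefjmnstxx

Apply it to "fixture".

dehqstw

The pattern: shift every letter 1 place backward in the alphabet (wrapping around), then sort the characters into alphabetical order.
For "fixture", step one produces "ehwstqd"; step two turns that into "dehqstw".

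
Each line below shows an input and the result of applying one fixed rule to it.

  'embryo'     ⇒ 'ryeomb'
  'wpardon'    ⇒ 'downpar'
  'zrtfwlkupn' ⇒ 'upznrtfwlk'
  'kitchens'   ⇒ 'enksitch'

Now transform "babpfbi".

fbbiabp

Looking at the pairs, the operation is to swap the first and last characters, then move the last 3 characters to the front (rotate right by 3).
Working it through for "babpfbi": intermediate "iabpfbb", final "fbbiabp".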